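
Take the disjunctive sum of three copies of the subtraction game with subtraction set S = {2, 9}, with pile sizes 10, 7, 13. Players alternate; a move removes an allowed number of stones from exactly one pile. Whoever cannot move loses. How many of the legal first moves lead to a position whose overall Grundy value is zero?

5

All piles use S = {2, 9}:
n :  0  1  2  3  4  5  6  7  8  9 10 11 12 13
G :  0  0  1  1  0  0  1  1  0  2  1  0  0  1
Pile A: G(10) = 1.
Pile B: G(7) = 1.
Pile C: G(13) = 1.
Combined Grundy value = 1 ⊕ 1 ⊕ 1 = 1.
A winning move leaves total XOR = 0, i.e. changes one component's Grundy value g to g ⊕ X where X is the current total.
Pile A: need g' = 1⊕1 = 0. Options: 10−2→G=0, 10−9→G=0. Hits: 2.
Pile B: need g' = 1⊕1 = 0. Options: 7−2→G=0. Hits: 1.
Pile C: need g' = 1⊕1 = 0. Options: 13−2→G=0, 13−9→G=0. Hits: 2.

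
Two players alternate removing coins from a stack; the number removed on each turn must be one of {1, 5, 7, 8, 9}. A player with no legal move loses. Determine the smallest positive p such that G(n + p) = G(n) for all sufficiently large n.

G(0) = 0
G(1) = mex{0} = 1
G(2) = mex{1} = 0
G(3) = mex{0} = 1
G(4) = mex{1} = 0
G(5) = mex{0,0} = 1
G(6) = mex{1,1} = 0
G(7) = mex{0,0,0} = 1
G(8) = mex{1,1,1,0} = 2
G(9) = mex{2,0,0,1,0} = 3
G(10) = mex{3,1,1,0,1} = 2
G(11) = mex{2,0,0,1,0} = 3
G(12) = mex{3,1,1,0,1} = 2
G(13) = mex{2,2,0,1,0} = 3
G(14) = mex{3,3,1,0,1} = 2
G(15) = mex{2,2,2,1,0} = 3
G(16) = mex{3,3,3,2,1} = 0
G(17) = mex{0,2,2,3,2} = 1
G(18) = mex{1,3,3,2,3} = 0
G(19) = mex{0,2,2,3,2} = 1
G(20) = mex{1,3,3,2,3} = 0
G(21) = mex{0,0,2,3,2} = 1
G(22) = mex{1,1,3,2,3} = 0
G(23) = mex{0,0,0,3,2} = 1
G(24) = mex{1,1,1,0,3} = 2
G(25) = mex{2,0,0,1,0} = 3
G(26) = mex{3,1,1,0,1} = 2
G(27) = mex{2,0,0,1,0} = 3
G(28) = mex{3,1,1,0,1} = 2
G(29) = mex{2,2,0,1,0} = 3
G(30) = mex{3,3,1,0,1} = 2
G(31) = mex{2,2,2,1,0} = 3
G(32) = mex{3,3,3,2,1} = 0
G(33) = mex{0,2,2,3,2} = 1
G(n+16) = G(n) holds for n = 0,…,8 (a full window of length max(S) = 9), so the sequence is purely periodic with period 16.

16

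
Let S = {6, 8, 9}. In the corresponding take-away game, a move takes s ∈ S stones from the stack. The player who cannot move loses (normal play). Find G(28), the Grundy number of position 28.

2

n :  0  1  2  3  4  5  6  7  8  9 10 11 12 13 14 15 16 17 18 19 20 21 22 23 24 25 26 27 28
G :  0  0  0  0  0  0  1  1  1  1  1  1  2  2  2  0  0  0  0  0  0  1  1  1  1  1  1  2  2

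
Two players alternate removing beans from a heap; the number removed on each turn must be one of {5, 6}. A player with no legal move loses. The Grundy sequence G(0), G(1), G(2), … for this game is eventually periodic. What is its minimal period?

n :  0  1  2  3  4  5  6  7  8  9 10 11 12 13 14 15 16 17 18 19 20 21 22 23
G :  0  0  0  0  0  1  1  1  1  1  2  0  0  0  0  0  1  1  1  1  1  2  0  0
G(n+11) = G(n) holds for n = 0,…,5 (a full window of length max(S) = 6), so the sequence is purely periodic with period 11.

11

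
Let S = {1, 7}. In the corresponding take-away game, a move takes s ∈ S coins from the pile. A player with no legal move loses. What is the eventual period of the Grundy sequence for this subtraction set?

2

G(0) = 0
G(1) = mex{0} = 1
G(2) = mex{1} = 0
G(3) = mex{0} = 1
G(4) = mex{1} = 0
G(5) = mex{0} = 1
G(6) = mex{1} = 0
G(7) = mex{0,0} = 1
G(8) = mex{1,1} = 0
G(9) = mex{0,0} = 1
G(10) = mex{1,1} = 0
G(11) = mex{0,0} = 1
G(12) = mex{1,1} = 0
G(13) = mex{0,0} = 1
G(14) = mex{1,1} = 0
G(n+2) = G(n) holds for n = 0,…,6 (a full window of length max(S) = 7), so the sequence is purely periodic with period 2.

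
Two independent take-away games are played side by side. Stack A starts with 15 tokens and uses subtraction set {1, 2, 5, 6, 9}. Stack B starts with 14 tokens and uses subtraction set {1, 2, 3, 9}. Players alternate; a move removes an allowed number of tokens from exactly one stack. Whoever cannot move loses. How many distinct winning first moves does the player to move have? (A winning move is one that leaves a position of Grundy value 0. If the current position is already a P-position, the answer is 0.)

3

Stack A, S = {1, 2, 5, 6, 9}:
G(0) = 0
G(1) = mex{0} = 1
G(2) = mex{1,0} = 2
G(3) = mex{2,1} = 0
G(4) = mex{0,2} = 1
G(5) = mex{1,0,0} = 2
G(6) = mex{2,1,1,0} = 3
G(7) = mex{3,2,2,1} = 0
G(8) = mex{0,3,0,2} = 1
G(9) = mex{1,0,1,0,0} = 2
G(10) = mex{2,1,2,1,1} = 0
G(11) = mex{0,2,3,2,2} = 1
G(12) = mex{1,0,0,3,0} = 2
G(13) = mex{2,1,1,0,1} = 3
G(14) = mex{3,2,2,1,2} = 0
G(15) = mex{0,3,0,2,3} = 1
G_A(15) = 1.
Stack B, S = {1, 2, 3, 9}:
n :  0  1  2  3  4  5  6  7  8  9 10 11 12 13 14
G :  0  1  2  3  0  1  2  3  0  1  2  3  0  1  2
G_B(14) = 2.
Combined Grundy value = 1 ⊕ 2 = 3.
A winning move leaves total XOR = 0, i.e. changes one component's Grundy value g to g ⊕ X where X is the current total.
Stack A: need g' = 1⊕3 = 2. Options: 15−1→G=0, 15−2→G=3, 15−5→G=0, 15−6→G=2, 15−9→G=3. Hits: 1.
Stack B: need g' = 2⊕3 = 1. Options: 14−1→G=1, 14−2→G=0, 14−3→G=3, 14−9→G=1. Hits: 2.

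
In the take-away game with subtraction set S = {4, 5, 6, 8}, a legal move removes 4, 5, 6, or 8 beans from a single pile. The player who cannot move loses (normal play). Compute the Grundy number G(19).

G(0) = 0
G(1) = mex{} = 0
G(2) = mex{} = 0
G(3) = mex{} = 0
G(4) = mex{0} = 1
G(5) = mex{0,0} = 1
G(6) = mex{0,0,0} = 1
G(7) = mex{0,0,0} = 1
G(8) = mex{1,0,0,0} = 2
G(9) = mex{1,1,0,0} = 2
G(10) = mex{1,1,1,0} = 2
G(11) = mex{1,1,1,0} = 2
G(12) = mex{2,1,1,1} = 0
G(13) = mex{2,2,1,1} = 0
G(14) = mex{2,2,2,1} = 0
G(15) = mex{2,2,2,1} = 0
G(16) = mex{0,2,2,2} = 1
G(17) = mex{0,0,2,2} = 1
G(18) = mex{0,0,0,2} = 1
G(19) = mex{0,0,0,2} = 1

1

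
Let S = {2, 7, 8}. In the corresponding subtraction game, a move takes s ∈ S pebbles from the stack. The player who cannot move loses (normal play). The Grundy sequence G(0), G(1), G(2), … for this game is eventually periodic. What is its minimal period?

G(0) = 0
G(1) = mex{} = 0
G(2) = mex{0} = 1
G(3) = mex{0} = 1
G(4) = mex{1} = 0
G(5) = mex{1} = 0
G(6) = mex{0} = 1
G(7) = mex{0,0} = 1
G(8) = mex{1,0,0} = 2
G(9) = mex{1,1,0} = 2
G(10) = mex{2,1,1} = 0
G(11) = mex{2,0,1} = 3
G(12) = mex{0,0,0} = 1
G(13) = mex{3,1,0} = 2
G(14) = mex{1,1,1} = 0
G(15) = mex{2,2,1} = 0
G(16) = mex{0,2,2} = 1
G(17) = mex{0,0,2} = 1
G(18) = mex{1,3,0} = 2
G(19) = mex{1,1,3} = 0
G(20) = mex{2,2,1} = 0
G(21) = mex{0,0,2} = 1
G(22) = mex{0,0,0} = 1
G(23) = mex{1,1,0} = 2
G(24) = mex{1,1,1} = 0
G(25) = mex{2,2,1} = 0
G(26) = mex{0,0,2} = 1
From n = 12 onward G(n+5) = G(n); since this holds over max(S) = 8 consecutive positions the period is 5 (pre-period 12).

5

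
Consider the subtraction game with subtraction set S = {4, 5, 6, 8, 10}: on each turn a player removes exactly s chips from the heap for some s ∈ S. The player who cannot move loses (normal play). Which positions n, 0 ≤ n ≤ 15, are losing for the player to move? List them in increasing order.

G(0) = 0
G(1) = mex{} = 0
G(2) = mex{} = 0
G(3) = mex{} = 0
G(4) = mex{0} = 1
G(5) = mex{0,0} = 1
G(6) = mex{0,0,0} = 1
G(7) = mex{0,0,0} = 1
G(8) = mex{1,0,0,0} = 2
G(9) = mex{1,1,0,0} = 2
G(10) = mex{1,1,1,0,0} = 2
G(11) = mex{1,1,1,0,0} = 2
G(12) = mex{2,1,1,1,0} = 3
G(13) = mex{2,2,1,1,0} = 3
G(14) = mex{2,2,2,1,1} = 0
G(15) = mex{2,2,2,1,1} = 0
P-positions are exactly the n with G(n) = 0.

0, 1, 2, 3, 14, 15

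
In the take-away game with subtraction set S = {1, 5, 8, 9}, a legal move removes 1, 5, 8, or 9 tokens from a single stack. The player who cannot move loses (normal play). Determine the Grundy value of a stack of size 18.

n :  0  1  2  3  4  5  6  7  8  9 10 11 12 13 14 15 16 17 18
G :  0  1  0  1  0  1  0  1  2  3  2  3  2  3  2  3  0  1  0

0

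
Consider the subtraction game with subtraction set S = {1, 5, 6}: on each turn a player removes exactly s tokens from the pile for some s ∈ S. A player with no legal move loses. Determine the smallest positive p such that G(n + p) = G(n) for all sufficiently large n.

G(0) = 0
G(1) = mex{0} = 1
G(2) = mex{1} = 0
G(3) = mex{0} = 1
G(4) = mex{1} = 0
G(5) = mex{0,0} = 1
G(6) = mex{1,1,0} = 2
G(7) = mex{2,0,1} = 3
G(8) = mex{3,1,0} = 2
G(9) = mex{2,0,1} = 3
G(10) = mex{3,1,0} = 2
G(11) = mex{2,2,1} = 0
G(12) = mex{0,3,2} = 1
G(13) = mex{1,2,3} = 0
G(14) = mex{0,3,2} = 1
G(15) = mex{1,2,3} = 0
G(16) = mex{0,0,2} = 1
G(17) = mex{1,1,0} = 2
G(18) = mex{2,0,1} = 3
G(19) = mex{3,1,0} = 2
G(20) = mex{2,0,1} = 3
G(21) = mex{3,1,0} = 2
G(22) = mex{2,2,1} = 0
G(23) = mex{0,3,2} = 1
G(n+11) = G(n) holds for n = 0,…,5 (a full window of length max(S) = 6), so the sequence is purely periodic with period 11.

11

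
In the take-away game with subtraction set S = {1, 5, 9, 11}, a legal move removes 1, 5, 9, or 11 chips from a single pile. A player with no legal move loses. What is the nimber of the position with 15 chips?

G(0) = 0
G(1) = mex{0} = 1
G(2) = mex{1} = 0
G(3) = mex{0} = 1
G(4) = mex{1} = 0
G(5) = mex{0,0} = 1
G(6) = mex{1,1} = 0
G(7) = mex{0,0} = 1
G(8) = mex{1,1} = 0
G(9) = mex{0,0,0} = 1
G(10) = mex{1,1,1} = 0
G(11) = mex{0,0,0,0} = 1
G(12) = mex{1,1,1,1} = 0
G(13) = mex{0,0,0,0} = 1
G(14) = mex{1,1,1,1} = 0
G(15) = mex{0,0,0,0} = 1

1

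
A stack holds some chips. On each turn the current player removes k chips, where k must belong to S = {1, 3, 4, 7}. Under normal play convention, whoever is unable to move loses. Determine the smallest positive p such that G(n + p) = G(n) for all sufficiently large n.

8

G(0) = 0
G(1) = mex{0} = 1
G(2) = mex{1} = 0
G(3) = mex{0,0} = 1
G(4) = mex{1,1,0} = 2
G(5) = mex{2,0,1} = 3
G(6) = mex{3,1,0} = 2
G(7) = mex{2,2,1,0} = 3
G(8) = mex{3,3,2,1} = 0
G(9) = mex{0,2,3,0} = 1
G(10) = mex{1,3,2,1} = 0
G(11) = mex{0,0,3,2} = 1
G(12) = mex{1,1,0,3} = 2
G(13) = mex{2,0,1,2} = 3
G(14) = mex{3,1,0,3} = 2
G(15) = mex{2,2,1,0} = 3
G(16) = mex{3,3,2,1} = 0
G(17) = mex{0,2,3,0} = 1
G(n+8) = G(n) holds for n = 0,…,6 (a full window of length max(S) = 7), so the sequence is purely periodic with period 8.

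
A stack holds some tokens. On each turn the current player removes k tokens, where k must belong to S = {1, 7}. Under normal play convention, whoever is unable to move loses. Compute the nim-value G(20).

0

G(0) = 0
G(1) = mex{0} = 1
G(2) = mex{1} = 0
G(3) = mex{0} = 1
G(4) = mex{1} = 0
G(5) = mex{0} = 1
G(6) = mex{1} = 0
G(7) = mex{0,0} = 1
G(8) = mex{1,1} = 0
G(9) = mex{0,0} = 1
G(10) = mex{1,1} = 0
G(11) = mex{0,0} = 1
G(12) = mex{1,1} = 0
G(13) = mex{0,0} = 1
G(14) = mex{1,1} = 0
G(15) = mex{0,0} = 1
G(16) = mex{1,1} = 0
G(17) = mex{0,0} = 1
G(18) = mex{1,1} = 0
G(19) = mex{0,0} = 1
G(20) = mex{1,1} = 0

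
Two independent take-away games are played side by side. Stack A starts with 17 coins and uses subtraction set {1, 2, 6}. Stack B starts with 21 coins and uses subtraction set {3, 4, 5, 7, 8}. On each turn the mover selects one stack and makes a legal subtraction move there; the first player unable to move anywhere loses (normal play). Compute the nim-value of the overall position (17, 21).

3

Stack A, S = {1, 2, 6}:
n :  0  1  2  3  4  5  6  7  8  9 10 11 12 13 14 15 16 17
G :  0  1  2  0  1  2  3  0  1  2  0  1  2  3  0  1  2  0
G_A(17) = 0.
Stack B, S = {3, 4, 5, 7, 8}:
G(0) = 0
G(1) = mex{} = 0
G(2) = mex{} = 0
G(3) = mex{0} = 1
G(4) = mex{0,0} = 1
G(5) = mex{0,0,0} = 1
G(6) = mex{1,0,0} = 2
G(7) = mex{1,1,0,0} = 2
G(8) = mex{1,1,1,0,0} = 2
G(9) = mex{2,1,1,0,0} = 3
G(10) = mex{2,2,1,1,0} = 3
G(11) = mex{2,2,2,1,1} = 0
G(12) = mex{3,2,2,1,1} = 0
G(13) = mex{3,3,2,2,1} = 0
G(14) = mex{0,3,3,2,2} = 1
G(15) = mex{0,0,3,2,2} = 1
G(16) = mex{0,0,0,3,2} = 1
G(17) = mex{1,0,0,3,3} = 2
G(18) = mex{1,1,0,0,3} = 2
G(19) = mex{1,1,1,0,0} = 2
G(20) = mex{2,1,1,0,0} = 3
G(21) = mex{2,2,1,1,0} = 3
G_B(21) = 3.
Combined Grundy value = 0 ⊕ 3 = 3.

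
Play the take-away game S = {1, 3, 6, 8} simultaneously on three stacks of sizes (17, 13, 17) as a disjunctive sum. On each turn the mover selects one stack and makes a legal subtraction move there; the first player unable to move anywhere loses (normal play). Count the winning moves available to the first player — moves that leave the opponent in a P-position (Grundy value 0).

All stacks use S = {1, 3, 6, 8}:
G(0) = 0
G(1) = mex{0} = 1
G(2) = mex{1} = 0
G(3) = mex{0,0} = 1
G(4) = mex{1,1} = 0
G(5) = mex{0,0} = 1
G(6) = mex{1,1,0} = 2
G(7) = mex{2,0,1} = 3
G(8) = mex{3,1,0,0} = 2
G(9) = mex{2,2,1,1} = 0
G(10) = mex{0,3,0,0} = 1
G(11) = mex{1,2,1,1} = 0
G(12) = mex{0,0,2,0} = 1
G(13) = mex{1,1,3,1} = 0
G(14) = mex{0,0,2,2} = 1
G(15) = mex{1,1,0,3} = 2
G(16) = mex{2,0,1,2} = 3
G(17) = mex{3,1,0,0} = 2
Stack A: G(17) = 2.
Stack B: G(13) = 0.
Stack C: G(17) = 2.
Combined Grundy value = 2 ⊕ 0 ⊕ 2 = 0.
A winning move leaves total XOR = 0, i.e. changes one component's Grundy value g to g ⊕ X where X is the current total.
Stack A: target g' = 2⊕0 = 2, but every legal move changes the Grundy value (mex property), so 0 moves.
Stack B: target g' = 0⊕0 = 0, but every legal move changes the Grundy value (mex property), so 0 moves.
Stack C: target g' = 2⊕0 = 2, but every legal move changes the Grundy value (mex property), so 0 moves.

0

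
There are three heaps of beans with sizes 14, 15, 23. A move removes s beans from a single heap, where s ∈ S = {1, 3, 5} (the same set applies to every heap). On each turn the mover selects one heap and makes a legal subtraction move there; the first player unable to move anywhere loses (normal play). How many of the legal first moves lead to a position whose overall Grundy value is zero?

0

All heaps use S = {1, 3, 5}:
G(0) = 0
G(1) = mex{0} = 1
G(2) = mex{1} = 0
G(3) = mex{0,0} = 1
G(4) = mex{1,1} = 0
G(5) = mex{0,0,0} = 1
G(6) = mex{1,1,1} = 0
G(7) = mex{0,0,0} = 1
G(8) = mex{1,1,1} = 0
G(9) = mex{0,0,0} = 1
G(10) = mex{1,1,1} = 0
G(11) = mex{0,0,0} = 1
G(12) = mex{1,1,1} = 0
G(13) = mex{0,0,0} = 1
G(14) = mex{1,1,1} = 0
G(15) = mex{0,0,0} = 1
G(16) = mex{1,1,1} = 0
G(17) = mex{0,0,0} = 1
G(18) = mex{1,1,1} = 0
G(19) = mex{0,0,0} = 1
G(20) = mex{1,1,1} = 0
G(21) = mex{0,0,0} = 1
G(22) = mex{1,1,1} = 0
G(23) = mex{0,0,0} = 1
Heap A: G(14) = 0.
Heap B: G(15) = 1.
Heap C: G(23) = 1.
Combined Grundy value = 0 ⊕ 1 ⊕ 1 = 0.
A winning move leaves total XOR = 0, i.e. changes one component's Grundy value g to g ⊕ X where X is the current total.
Heap A: target g' = 0⊕0 = 0, but every legal move changes the Grundy value (mex property), so 0 moves.
Heap B: target g' = 1⊕0 = 1, but every legal move changes the Grundy value (mex property), so 0 moves.
Heap C: target g' = 1⊕0 = 1, but every legal move changes the Grundy value (mex property), so 0 moves.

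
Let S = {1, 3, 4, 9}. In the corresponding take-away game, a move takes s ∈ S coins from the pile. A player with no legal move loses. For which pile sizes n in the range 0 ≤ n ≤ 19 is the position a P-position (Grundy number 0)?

G(0) = 0
G(1) = mex{0} = 1
G(2) = mex{1} = 0
G(3) = mex{0,0} = 1
G(4) = mex{1,1,0} = 2
G(5) = mex{2,0,1} = 3
G(6) = mex{3,1,0} = 2
G(7) = mex{2,2,1} = 0
G(8) = mex{0,3,2} = 1
G(9) = mex{1,2,3,0} = 4
G(10) = mex{4,0,2,1} = 3
G(11) = mex{3,1,0,0} = 2
G(12) = mex{2,4,1,1} = 0
G(13) = mex{0,3,4,2} = 1
G(14) = mex{1,2,3,3} = 0
G(15) = mex{0,0,2,2} = 1
G(16) = mex{1,1,0,0} = 2
G(17) = mex{2,0,1,1} = 3
G(18) = mex{3,1,0,4} = 2
G(19) = mex{2,2,1,3} = 0
P-positions are exactly the n with G(n) = 0.

0, 2, 7, 12, 14, 19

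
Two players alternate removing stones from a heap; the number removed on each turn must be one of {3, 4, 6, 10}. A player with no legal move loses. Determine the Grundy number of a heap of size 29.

G(0) = 0
G(1) = mex{} = 0
G(2) = mex{} = 0
G(3) = mex{0} = 1
G(4) = mex{0,0} = 1
G(5) = mex{0,0} = 1
G(6) = mex{1,0,0} = 2
G(7) = mex{1,1,0} = 2
G(8) = mex{1,1,0} = 2
G(9) = mex{2,1,1} = 0
G(10) = mex{2,2,1,0} = 3
G(11) = mex{2,2,1,0} = 3
G(12) = mex{0,2,2,0} = 1
G(13) = mex{3,0,2,1} = 4
G(14) = mex{3,3,2,1} = 0
G(15) = mex{1,3,0,1} = 2
G(16) = mex{4,1,3,2} = 0
G(17) = mex{0,4,3,2} = 1
G(18) = mex{2,0,1,2} = 3
G(19) = mex{0,2,4,0} = 1
G(20) = mex{1,0,0,3} = 2
G(21) = mex{3,1,2,3} = 0
G(22) = mex{1,3,0,1} = 2
G(23) = mex{2,1,1,4} = 0
G(24) = mex{0,2,3,0} = 1
G(25) = mex{2,0,1,2} = 3
G(26) = mex{0,2,2,0} = 1
G(27) = mex{1,0,0,1} = 2
G(28) = mex{3,1,2,3} = 0
G(29) = mex{1,3,0,1} = 2

2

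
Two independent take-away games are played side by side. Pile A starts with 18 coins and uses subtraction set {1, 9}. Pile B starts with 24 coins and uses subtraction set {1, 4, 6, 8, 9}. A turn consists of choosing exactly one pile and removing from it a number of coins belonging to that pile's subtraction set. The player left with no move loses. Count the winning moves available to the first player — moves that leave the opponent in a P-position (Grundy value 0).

Pile A, S = {1, 9}:
n :  0  1  2  3  4  5  6  7  8  9 10 11 12 13 14 15 16 17 18
G :  0  1  0  1  0  1  0  1  0  1  0  1  0  1  0  1  0  1  0
G_A(18) = 0.
Pile B, S = {1, 4, 6, 8, 9}:
n :  0  1  2  3  4  5  6  7  8  9 10 11 12 13 14 15 16 17 18 19 20 21 22 23 24
G :  0  1  0  1  2  0  1  0  1  2  3  2  0  1  2  3  2  0  1  0  1  2  0  1  0
G_B(24) = 0.
Combined Grundy value = 0 ⊕ 0 = 0.
A winning move leaves total XOR = 0, i.e. changes one component's Grundy value g to g ⊕ X where X is the current total.
Pile A: target g' = 0⊕0 = 0, but every legal move changes the Grundy value (mex property), so 0 moves.
Pile B: target g' = 0⊕0 = 0, but every legal move changes the Grundy value (mex property), so 0 moves.

0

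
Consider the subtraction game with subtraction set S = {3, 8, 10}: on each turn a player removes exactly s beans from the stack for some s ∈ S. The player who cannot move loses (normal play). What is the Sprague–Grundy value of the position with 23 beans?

G(0) = 0
G(1) = mex{} = 0
G(2) = mex{} = 0
G(3) = mex{0} = 1
G(4) = mex{0} = 1
G(5) = mex{0} = 1
G(6) = mex{1} = 0
G(7) = mex{1} = 0
G(8) = mex{1,0} = 2
G(9) = mex{0,0} = 1
G(10) = mex{0,0,0} = 1
G(11) = mex{2,1,0} = 3
G(12) = mex{1,1,0} = 2
G(13) = mex{1,1,1} = 0
G(14) = mex{3,0,1} = 2
G(15) = mex{2,0,1} = 3
G(16) = mex{0,2,0} = 1
G(17) = mex{2,1,0} = 3
G(18) = mex{3,1,2} = 0
G(19) = mex{1,3,1} = 0
G(20) = mex{3,2,1} = 0
G(21) = mex{0,0,3} = 1
G(22) = mex{0,2,2} = 1
G(23) = mex{0,3,0} = 1

1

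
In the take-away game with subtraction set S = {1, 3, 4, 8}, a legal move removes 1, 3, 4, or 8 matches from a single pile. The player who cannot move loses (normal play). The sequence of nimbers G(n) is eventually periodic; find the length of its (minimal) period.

G(0) = 0
G(1) = mex{0} = 1
G(2) = mex{1} = 0
G(3) = mex{0,0} = 1
G(4) = mex{1,1,0} = 2
G(5) = mex{2,0,1} = 3
G(6) = mex{3,1,0} = 2
G(7) = mex{2,2,1} = 0
G(8) = mex{0,3,2,0} = 1
G(9) = mex{1,2,3,1} = 0
G(10) = mex{0,0,2,0} = 1
G(11) = mex{1,1,0,1} = 2
G(12) = mex{2,0,1,2} = 3
G(13) = mex{3,1,0,3} = 2
G(14) = mex{2,2,1,2} = 0
G(15) = mex{0,3,2,0} = 1
G(16) = mex{1,2,3,1} = 0
G(n+7) = G(n) holds for n = 0,…,7 (a full window of length max(S) = 8), so the sequence is purely periodic with period 7.

7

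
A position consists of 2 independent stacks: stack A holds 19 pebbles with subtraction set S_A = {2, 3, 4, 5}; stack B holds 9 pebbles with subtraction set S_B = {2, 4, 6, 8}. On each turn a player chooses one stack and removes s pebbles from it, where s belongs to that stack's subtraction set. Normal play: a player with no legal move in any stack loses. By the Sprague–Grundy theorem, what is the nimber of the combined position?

Stack A, S = {2, 3, 4, 5}:
G(0) = 0
G(1) = mex{} = 0
G(2) = mex{0} = 1
G(3) = mex{0,0} = 1
G(4) = mex{1,0,0} = 2
G(5) = mex{1,1,0,0} = 2
G(6) = mex{2,1,1,0} = 3
G(7) = mex{2,2,1,1} = 0
G(8) = mex{3,2,2,1} = 0
G(9) = mex{0,3,2,2} = 1
G(10) = mex{0,0,3,2} = 1
G(11) = mex{1,0,0,3} = 2
G(12) = mex{1,1,0,0} = 2
G(13) = mex{2,1,1,0} = 3
G(14) = mex{2,2,1,1} = 0
G(15) = mex{3,2,2,1} = 0
G(16) = mex{0,3,2,2} = 1
G(17) = mex{0,0,3,2} = 1
G(18) = mex{1,0,0,3} = 2
G(19) = mex{1,1,0,0} = 2
G_A(19) = 2.
Stack B, S = {2, 4, 6, 8}:
G(0) = 0
G(1) = mex{} = 0
G(2) = mex{0} = 1
G(3) = mex{0} = 1
G(4) = mex{1,0} = 2
G(5) = mex{1,0} = 2
G(6) = mex{2,1,0} = 3
G(7) = mex{2,1,0} = 3
G(8) = mex{3,2,1,0} = 4
G(9) = mex{3,2,1,0} = 4
G_B(9) = 4.
Combined Grundy value = 2 ⊕ 4 = 6.

6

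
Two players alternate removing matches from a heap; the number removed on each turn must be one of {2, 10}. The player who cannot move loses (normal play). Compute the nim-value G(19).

1

G(0) = 0
G(1) = mex{} = 0
G(2) = mex{0} = 1
G(3) = mex{0} = 1
G(4) = mex{1} = 0
G(5) = mex{1} = 0
G(6) = mex{0} = 1
G(7) = mex{0} = 1
G(8) = mex{1} = 0
G(9) = mex{1} = 0
G(10) = mex{0,0} = 1
G(11) = mex{0,0} = 1
G(12) = mex{1,1} = 0
G(13) = mex{1,1} = 0
G(14) = mex{0,0} = 1
G(15) = mex{0,0} = 1
G(16) = mex{1,1} = 0
G(17) = mex{1,1} = 0
G(18) = mex{0,0} = 1
G(19) = mex{0,0} = 1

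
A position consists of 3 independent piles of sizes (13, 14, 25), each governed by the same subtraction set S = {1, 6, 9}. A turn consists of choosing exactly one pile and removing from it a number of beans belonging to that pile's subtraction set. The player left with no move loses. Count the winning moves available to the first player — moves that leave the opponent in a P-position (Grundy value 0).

0

All piles use S = {1, 6, 9}:
G(0) = 0
G(1) = mex{0} = 1
G(2) = mex{1} = 0
G(3) = mex{0} = 1
G(4) = mex{1} = 0
G(5) = mex{0} = 1
G(6) = mex{1,0} = 2
G(7) = mex{2,1} = 0
G(8) = mex{0,0} = 1
G(9) = mex{1,1,0} = 2
G(10) = mex{2,0,1} = 3
G(11) = mex{3,1,0} = 2
G(12) = mex{2,2,1} = 0
G(13) = mex{0,0,0} = 1
G(14) = mex{1,1,1} = 0
G(15) = mex{0,2,2} = 1
G(16) = mex{1,3,0} = 2
G(17) = mex{2,2,1} = 0
G(18) = mex{0,0,2} = 1
G(19) = mex{1,1,3} = 0
G(20) = mex{0,0,2} = 1
G(21) = mex{1,1,0} = 2
G(22) = mex{2,2,1} = 0
G(23) = mex{0,0,0} = 1
G(24) = mex{1,1,1} = 0
G(25) = mex{0,0,2} = 1
Pile A: G(13) = 1.
Pile B: G(14) = 0.
Pile C: G(25) = 1.
Combined Grundy value = 1 ⊕ 0 ⊕ 1 = 0.
A winning move leaves total XOR = 0, i.e. changes one component's Grundy value g to g ⊕ X where X is the current total.
Pile A: target g' = 1⊕0 = 1, but every legal move changes the Grundy value (mex property), so 0 moves.
Pile B: target g' = 0⊕0 = 0, but every legal move changes the Grundy value (mex property), so 0 moves.
Pile C: target g' = 1⊕0 = 1, but every legal move changes the Grundy value (mex property), so 0 moves.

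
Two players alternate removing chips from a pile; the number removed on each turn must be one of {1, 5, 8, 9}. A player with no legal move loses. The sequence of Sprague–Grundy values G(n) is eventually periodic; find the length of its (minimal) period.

G(0) = 0
G(1) = mex{0} = 1
G(2) = mex{1} = 0
G(3) = mex{0} = 1
G(4) = mex{1} = 0
G(5) = mex{0,0} = 1
G(6) = mex{1,1} = 0
G(7) = mex{0,0} = 1
G(8) = mex{1,1,0} = 2
G(9) = mex{2,0,1,0} = 3
G(10) = mex{3,1,0,1} = 2
G(11) = mex{2,0,1,0} = 3
G(12) = mex{3,1,0,1} = 2
G(13) = mex{2,2,1,0} = 3
G(14) = mex{3,3,0,1} = 2
G(15) = mex{2,2,1,0} = 3
G(16) = mex{3,3,2,1} = 0
G(17) = mex{0,2,3,2} = 1
G(18) = mex{1,3,2,3} = 0
G(19) = mex{0,2,3,2} = 1
G(20) = mex{1,3,2,3} = 0
G(21) = mex{0,0,3,2} = 1
G(22) = mex{1,1,2,3} = 0
G(23) = mex{0,0,3,2} = 1
G(24) = mex{1,1,0,3} = 2
G(25) = mex{2,0,1,0} = 3
G(26) = mex{3,1,0,1} = 2
G(27) = mex{2,0,1,0} = 3
G(28) = mex{3,1,0,1} = 2
G(29) = mex{2,2,1,0} = 3
G(30) = mex{3,3,0,1} = 2
G(31) = mex{2,2,1,0} = 3
G(32) = mex{3,3,2,1} = 0
G(33) = mex{0,2,3,2} = 1
G(n+16) = G(n) holds for n = 0,…,8 (a full window of length max(S) = 9), so the sequence is purely periodic with period 16.

16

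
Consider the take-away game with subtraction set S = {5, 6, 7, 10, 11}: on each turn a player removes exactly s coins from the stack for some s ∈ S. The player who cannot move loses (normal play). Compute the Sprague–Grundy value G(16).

G(0) = 0
G(1) = mex{} = 0
G(2) = mex{} = 0
G(3) = mex{} = 0
G(4) = mex{} = 0
G(5) = mex{0} = 1
G(6) = mex{0,0} = 1
G(7) = mex{0,0,0} = 1
G(8) = mex{0,0,0} = 1
G(9) = mex{0,0,0} = 1
G(10) = mex{1,0,0,0} = 2
G(11) = mex{1,1,0,0,0} = 2
G(12) = mex{1,1,1,0,0} = 2
G(13) = mex{1,1,1,0,0} = 2
G(14) = mex{1,1,1,0,0} = 2
G(15) = mex{2,1,1,1,0} = 3
G(16) = mex{2,2,1,1,1} = 0

0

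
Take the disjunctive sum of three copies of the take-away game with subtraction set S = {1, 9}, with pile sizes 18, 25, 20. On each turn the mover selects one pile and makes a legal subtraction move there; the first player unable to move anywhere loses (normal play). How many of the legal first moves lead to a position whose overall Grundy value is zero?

6

All piles use S = {1, 9}:
G(0) = 0
G(1) = mex{0} = 1
G(2) = mex{1} = 0
G(3) = mex{0} = 1
G(4) = mex{1} = 0
G(5) = mex{0} = 1
G(6) = mex{1} = 0
G(7) = mex{0} = 1
G(8) = mex{1} = 0
G(9) = mex{0,0} = 1
G(10) = mex{1,1} = 0
G(11) = mex{0,0} = 1
G(12) = mex{1,1} = 0
G(13) = mex{0,0} = 1
G(14) = mex{1,1} = 0
G(15) = mex{0,0} = 1
G(16) = mex{1,1} = 0
G(17) = mex{0,0} = 1
G(18) = mex{1,1} = 0
G(19) = mex{0,0} = 1
G(20) = mex{1,1} = 0
G(21) = mex{0,0} = 1
G(22) = mex{1,1} = 0
G(23) = mex{0,0} = 1
G(24) = mex{1,1} = 0
G(25) = mex{0,0} = 1
Pile A: G(18) = 0.
Pile B: G(25) = 1.
Pile C: G(20) = 0.
Combined Grundy value = 0 ⊕ 1 ⊕ 0 = 1.
A winning move leaves total XOR = 0, i.e. changes one component's Grundy value g to g ⊕ X where X is the current total.
Pile A: need g' = 0⊕1 = 1. Options: 18−1→G=1, 18−9→G=1. Hits: 2.
Pile B: need g' = 1⊕1 = 0. Options: 25−1→G=0, 25−9→G=0. Hits: 2.
Pile C: need g' = 0⊕1 = 1. Options: 20−1→G=1, 20−9→G=1. Hits: 2.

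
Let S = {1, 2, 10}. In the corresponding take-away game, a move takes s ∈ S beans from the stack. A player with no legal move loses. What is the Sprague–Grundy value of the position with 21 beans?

n :  0  1  2  3  4  5  6  7  8  9 10 11 12 13 14 15 16 17 18 19 20 21
G :  0  1  2  0  1  2  0  1  2  0  1  2  0  1  2  0  1  2  0  1  2  0

0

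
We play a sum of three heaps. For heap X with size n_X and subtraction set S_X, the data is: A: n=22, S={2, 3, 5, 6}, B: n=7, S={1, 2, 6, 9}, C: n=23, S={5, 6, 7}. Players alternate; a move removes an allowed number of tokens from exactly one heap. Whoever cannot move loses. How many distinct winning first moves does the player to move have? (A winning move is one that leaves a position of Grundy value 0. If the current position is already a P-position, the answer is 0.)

Heap A, S = {2, 3, 5, 6}:
n :  0  1  2  3  4  5  6  7  8  9 10 11 12 13 14 15 16 17 18 19 20 21 22
G :  0  0  1  1  2  2  3  3  0  0  1  1  2  2  3  3  0  0  1  1  2  2  3
G_A(22) = 3.
Heap B, S = {1, 2, 6, 9}:
n : 0 1 2 3 4 5 6 7
G : 0 1 2 0 1 2 3 0
G_B(7) = 0.
Heap C, S = {5, 6, 7}:
G(0) = 0
G(1) = mex{} = 0
G(2) = mex{} = 0
G(3) = mex{} = 0
G(4) = mex{} = 0
G(5) = mex{0} = 1
G(6) = mex{0,0} = 1
G(7) = mex{0,0,0} = 1
G(8) = mex{0,0,0} = 1
G(9) = mex{0,0,0} = 1
G(10) = mex{1,0,0} = 2
G(11) = mex{1,1,0} = 2
G(12) = mex{1,1,1} = 0
G(13) = mex{1,1,1} = 0
G(14) = mex{1,1,1} = 0
G(15) = mex{2,1,1} = 0
G(16) = mex{2,2,1} = 0
G(17) = mex{0,2,2} = 1
G(18) = mex{0,0,2} = 1
G(19) = mex{0,0,0} = 1
G(20) = mex{0,0,0} = 1
G(21) = mex{0,0,0} = 1
G(22) = mex{1,0,0} = 2
G(23) = mex{1,1,0} = 2
G_C(23) = 2.
Combined Grundy value = 3 ⊕ 0 ⊕ 2 = 1.
A winning move leaves total XOR = 0, i.e. changes one component's Grundy value g to g ⊕ X where X is the current total.
Heap A: need g' = 3⊕1 = 2. Options: 22−2→G=2, 22−3→G=1, 22−5→G=0, 22−6→G=0. Hits: 1.
Heap B: need g' = 0⊕1 = 1. Options: 7−1→G=3, 7−2→G=2, 7−6→G=1. Hits: 1.
Heap C: need g' = 2⊕1 = 3. Options: 23−5→G=1, 23−6→G=1, 23−7→G=0. Hits: 0.

2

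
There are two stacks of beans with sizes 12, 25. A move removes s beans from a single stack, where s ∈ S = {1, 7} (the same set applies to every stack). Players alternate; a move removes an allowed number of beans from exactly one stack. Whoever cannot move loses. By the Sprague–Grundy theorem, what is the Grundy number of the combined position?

All stacks use S = {1, 7}:
n :  0  1  2  3  4  5  6  7  8  9 10 11 12 13 14 15 16 17 18 19 20 21 22 23 24 25
G :  0  1  0  1  0  1  0  1  0  1  0  1  0  1  0  1  0  1  0  1  0  1  0  1  0  1
Stack A: G(12) = 0.
Stack B: G(25) = 1.
Combined Grundy value = 0 ⊕ 1 = 1.

1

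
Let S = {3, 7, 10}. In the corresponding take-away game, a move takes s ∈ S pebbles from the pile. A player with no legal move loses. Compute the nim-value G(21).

2

n :  0  1  2  3  4  5  6  7  8  9 10 11 12 13 14 15 16 17 18 19 20 21
G :  0  0  0  1  1  1  0  2  2  1  3  3  2  2  0  0  3  1  1  0  0  2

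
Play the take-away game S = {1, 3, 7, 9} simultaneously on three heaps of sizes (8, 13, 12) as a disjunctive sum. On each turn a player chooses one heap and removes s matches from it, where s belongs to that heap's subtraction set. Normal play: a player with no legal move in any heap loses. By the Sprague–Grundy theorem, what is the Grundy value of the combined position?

All heaps use S = {1, 3, 7, 9}:
n :  0  1  2  3  4  5  6  7  8  9 10 11 12 13
G :  0  1  0  1  0  1  0  1  0  1  0  1  0  1
Heap A: G(8) = 0.
Heap B: G(13) = 1.
Heap C: G(12) = 0.
Combined Grundy value = 0 ⊕ 1 ⊕ 0 = 1.

1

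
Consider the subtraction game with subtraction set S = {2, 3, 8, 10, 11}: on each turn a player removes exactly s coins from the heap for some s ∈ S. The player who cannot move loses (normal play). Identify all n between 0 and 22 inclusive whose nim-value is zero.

0, 1, 5, 6, 18, 19

G(0) = 0
G(1) = mex{} = 0
G(2) = mex{0} = 1
G(3) = mex{0,0} = 1
G(4) = mex{1,0} = 2
G(5) = mex{1,1} = 0
G(6) = mex{2,1} = 0
G(7) = mex{0,2} = 1
G(8) = mex{0,0,0} = 1
G(9) = mex{1,0,0} = 2
G(10) = mex{1,1,1,0} = 2
G(11) = mex{2,1,1,0,0} = 3
G(12) = mex{2,2,2,1,0} = 3
G(13) = mex{3,2,0,1,1} = 4
G(14) = mex{3,3,0,2,1} = 4
G(15) = mex{4,3,1,0,2} = 5
G(16) = mex{4,4,1,0,0} = 2
G(17) = mex{5,4,2,1,0} = 3
G(18) = mex{2,5,2,1,1} = 0
G(19) = mex{3,2,3,2,1} = 0
G(20) = mex{0,3,3,2,2} = 1
G(21) = mex{0,0,4,3,2} = 1
G(22) = mex{1,0,4,3,3} = 2
P-positions are exactly the n with G(n) = 0.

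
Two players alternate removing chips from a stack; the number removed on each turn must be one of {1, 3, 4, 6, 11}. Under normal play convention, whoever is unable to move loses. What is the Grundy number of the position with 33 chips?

3

G(0) = 0
G(1) = mex{0} = 1
G(2) = mex{1} = 0
G(3) = mex{0,0} = 1
G(4) = mex{1,1,0} = 2
G(5) = mex{2,0,1} = 3
G(6) = mex{3,1,0,0} = 2
G(7) = mex{2,2,1,1} = 0
G(8) = mex{0,3,2,0} = 1
G(9) = mex{1,2,3,1} = 0
G(10) = mex{0,0,2,2} = 1
G(11) = mex{1,1,0,3,0} = 2
G(12) = mex{2,0,1,2,1} = 3
G(13) = mex{3,1,0,0,0} = 2
G(14) = mex{2,2,1,1,1} = 0
G(15) = mex{0,3,2,0,2} = 1
G(16) = mex{1,2,3,1,3} = 0
G(17) = mex{0,0,2,2,2} = 1
G(18) = mex{1,1,0,3,0} = 2
G(19) = mex{2,0,1,2,1} = 3
G(20) = mex{3,1,0,0,0} = 2
G(21) = mex{2,2,1,1,1} = 0
G(22) = mex{0,3,2,0,2} = 1
G(23) = mex{1,2,3,1,3} = 0
G(24) = mex{0,0,2,2,2} = 1
G(25) = mex{1,1,0,3,0} = 2
G(26) = mex{2,0,1,2,1} = 3
G(27) = mex{3,1,0,0,0} = 2
G(28) = mex{2,2,1,1,1} = 0
G(29) = mex{0,3,2,0,2} = 1
G(30) = mex{1,2,3,1,3} = 0
G(31) = mex{0,0,2,2,2} = 1
G(32) = mex{1,1,0,3,0} = 2
G(33) = mex{2,0,1,2,1} = 3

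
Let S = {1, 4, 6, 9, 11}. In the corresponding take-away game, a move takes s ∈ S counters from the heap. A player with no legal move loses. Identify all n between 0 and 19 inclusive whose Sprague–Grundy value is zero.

G(0) = 0
G(1) = mex{0} = 1
G(2) = mex{1} = 0
G(3) = mex{0} = 1
G(4) = mex{1,0} = 2
G(5) = mex{2,1} = 0
G(6) = mex{0,0,0} = 1
G(7) = mex{1,1,1} = 0
G(8) = mex{0,2,0} = 1
G(9) = mex{1,0,1,0} = 2
G(10) = mex{2,1,2,1} = 0
G(11) = mex{0,0,0,0,0} = 1
G(12) = mex{1,1,1,1,1} = 0
G(13) = mex{0,2,0,2,0} = 1
G(14) = mex{1,0,1,0,1} = 2
G(15) = mex{2,1,2,1,2} = 0
G(16) = mex{0,0,0,0,0} = 1
G(17) = mex{1,1,1,1,1} = 0
G(18) = mex{0,2,0,2,0} = 1
G(19) = mex{1,0,1,0,1} = 2
P-positions are exactly the n with G(n) = 0.

0, 2, 5, 7, 10, 12, 15, 17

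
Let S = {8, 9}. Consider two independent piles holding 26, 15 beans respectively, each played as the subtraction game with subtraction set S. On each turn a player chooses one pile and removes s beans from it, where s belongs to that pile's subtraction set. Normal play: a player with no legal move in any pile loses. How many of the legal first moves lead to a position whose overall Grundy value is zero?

0

All piles use S = {8, 9}:
G(0) = 0
G(1) = mex{} = 0
G(2) = mex{} = 0
G(3) = mex{} = 0
G(4) = mex{} = 0
G(5) = mex{} = 0
G(6) = mex{} = 0
G(7) = mex{} = 0
G(8) = mex{0} = 1
G(9) = mex{0,0} = 1
G(10) = mex{0,0} = 1
G(11) = mex{0,0} = 1
G(12) = mex{0,0} = 1
G(13) = mex{0,0} = 1
G(14) = mex{0,0} = 1
G(15) = mex{0,0} = 1
G(16) = mex{1,0} = 2
G(17) = mex{1,1} = 0
G(18) = mex{1,1} = 0
G(19) = mex{1,1} = 0
G(20) = mex{1,1} = 0
G(21) = mex{1,1} = 0
G(22) = mex{1,1} = 0
G(23) = mex{1,1} = 0
G(24) = mex{2,1} = 0
G(25) = mex{0,2} = 1
G(26) = mex{0,0} = 1
Pile A: G(26) = 1.
Pile B: G(15) = 1.
Combined Grundy value = 1 ⊕ 1 = 0.
A winning move leaves total XOR = 0, i.e. changes one component's Grundy value g to g ⊕ X where X is the current total.
Pile A: target g' = 1⊕0 = 1, but every legal move changes the Grundy value (mex property), so 0 moves.
Pile B: target g' = 1⊕0 = 1, but every legal move changes the Grundy value (mex property), so 0 moves.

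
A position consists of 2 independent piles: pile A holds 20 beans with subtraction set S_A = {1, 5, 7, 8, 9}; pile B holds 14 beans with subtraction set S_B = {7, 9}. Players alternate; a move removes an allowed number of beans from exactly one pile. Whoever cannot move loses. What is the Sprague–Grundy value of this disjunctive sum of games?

2

Pile A, S = {1, 5, 7, 8, 9}:
G(0) = 0
G(1) = mex{0} = 1
G(2) = mex{1} = 0
G(3) = mex{0} = 1
G(4) = mex{1} = 0
G(5) = mex{0,0} = 1
G(6) = mex{1,1} = 0
G(7) = mex{0,0,0} = 1
G(8) = mex{1,1,1,0} = 2
G(9) = mex{2,0,0,1,0} = 3
G(10) = mex{3,1,1,0,1} = 2
G(11) = mex{2,0,0,1,0} = 3
G(12) = mex{3,1,1,0,1} = 2
G(13) = mex{2,2,0,1,0} = 3
G(14) = mex{3,3,1,0,1} = 2
G(15) = mex{2,2,2,1,0} = 3
G(16) = mex{3,3,3,2,1} = 0
G(17) = mex{0,2,2,3,2} = 1
G(18) = mex{1,3,3,2,3} = 0
G(19) = mex{0,2,2,3,2} = 1
G(20) = mex{1,3,3,2,3} = 0
G_A(20) = 0.
Pile B, S = {7, 9}:
G(0) = 0
G(1) = mex{} = 0
G(2) = mex{} = 0
G(3) = mex{} = 0
G(4) = mex{} = 0
G(5) = mex{} = 0
G(6) = mex{} = 0
G(7) = mex{0} = 1
G(8) = mex{0} = 1
G(9) = mex{0,0} = 1
G(10) = mex{0,0} = 1
G(11) = mex{0,0} = 1
G(12) = mex{0,0} = 1
G(13) = mex{0,0} = 1
G(14) = mex{1,0} = 2
G_B(14) = 2.
Combined Grundy value = 0 ⊕ 2 = 2.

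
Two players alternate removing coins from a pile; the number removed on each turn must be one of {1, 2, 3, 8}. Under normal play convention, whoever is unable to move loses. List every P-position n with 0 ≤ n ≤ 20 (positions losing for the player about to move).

G(0) = 0
G(1) = mex{0} = 1
G(2) = mex{1,0} = 2
G(3) = mex{2,1,0} = 3
G(4) = mex{3,2,1} = 0
G(5) = mex{0,3,2} = 1
G(6) = mex{1,0,3} = 2
G(7) = mex{2,1,0} = 3
G(8) = mex{3,2,1,0} = 4
G(9) = mex{4,3,2,1} = 0
G(10) = mex{0,4,3,2} = 1
G(11) = mex{1,0,4,3} = 2
G(12) = mex{2,1,0,0} = 3
G(13) = mex{3,2,1,1} = 0
G(14) = mex{0,3,2,2} = 1
G(15) = mex{1,0,3,3} = 2
G(16) = mex{2,1,0,4} = 3
G(17) = mex{3,2,1,0} = 4
G(18) = mex{4,3,2,1} = 0
G(19) = mex{0,4,3,2} = 1
G(20) = mex{1,0,4,3} = 2
P-positions are exactly the n with G(n) = 0.

0, 4, 9, 13, 18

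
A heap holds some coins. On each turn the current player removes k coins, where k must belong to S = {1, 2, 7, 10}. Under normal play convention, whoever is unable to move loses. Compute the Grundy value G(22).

G(0) = 0
G(1) = mex{0} = 1
G(2) = mex{1,0} = 2
G(3) = mex{2,1} = 0
G(4) = mex{0,2} = 1
G(5) = mex{1,0} = 2
G(6) = mex{2,1} = 0
G(7) = mex{0,2,0} = 1
G(8) = mex{1,0,1} = 2
G(9) = mex{2,1,2} = 0
G(10) = mex{0,2,0,0} = 1
G(11) = mex{1,0,1,1} = 2
G(12) = mex{2,1,2,2} = 0
G(13) = mex{0,2,0,0} = 1
G(14) = mex{1,0,1,1} = 2
G(15) = mex{2,1,2,2} = 0
G(16) = mex{0,2,0,0} = 1
G(17) = mex{1,0,1,1} = 2
G(18) = mex{2,1,2,2} = 0
G(19) = mex{0,2,0,0} = 1
G(20) = mex{1,0,1,1} = 2
G(21) = mex{2,1,2,2} = 0
G(22) = mex{0,2,0,0} = 1

1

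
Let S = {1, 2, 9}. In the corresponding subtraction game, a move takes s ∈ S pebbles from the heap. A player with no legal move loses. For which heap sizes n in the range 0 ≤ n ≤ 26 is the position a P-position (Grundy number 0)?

n :  0  1  2  3  4  5  6  7  8  9 10 11 12 13 14 15 16 17 18 19 20 21 22 23 24 25 26
G :  0  1  2  0  1  2  0  1  2  3  0  1  2  0  1  2  0  1  2  3  0  1  2  0  1  2  0
P-positions are exactly the n with G(n) = 0.

0, 3, 6, 10, 13, 16, 20, 23, 26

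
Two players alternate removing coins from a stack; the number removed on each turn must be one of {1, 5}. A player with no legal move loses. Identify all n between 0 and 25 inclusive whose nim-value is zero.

0, 2, 4, 6, 8, 10, 12, 14, 16, 18, 20, 22, 24

n :  0  1  2  3  4  5  6  7  8  9 10 11 12 13 14 15 16 17 18 19 20 21 22 23 24 25
G :  0  1  0  1  0  1  0  1  0  1  0  1  0  1  0  1  0  1  0  1  0  1  0  1  0  1
P-positions are exactly the n with G(n) = 0.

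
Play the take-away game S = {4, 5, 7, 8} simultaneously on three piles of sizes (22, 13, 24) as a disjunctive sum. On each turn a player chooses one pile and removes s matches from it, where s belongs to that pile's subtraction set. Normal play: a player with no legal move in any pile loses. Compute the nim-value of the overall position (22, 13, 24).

All piles use S = {4, 5, 7, 8}:
n :  0  1  2  3  4  5  6  7  8  9 10 11 12 13 14 15 16 17 18 19 20 21 22 23 24
G :  0  0  0  0  1  1  1  1  2  2  2  2  0  0  0  0  1  1  1  1  2  2  2  2  0
Pile A: G(22) = 2.
Pile B: G(13) = 0.
Pile C: G(24) = 0.
Combined Grundy value = 2 ⊕ 0 ⊕ 0 = 2.

2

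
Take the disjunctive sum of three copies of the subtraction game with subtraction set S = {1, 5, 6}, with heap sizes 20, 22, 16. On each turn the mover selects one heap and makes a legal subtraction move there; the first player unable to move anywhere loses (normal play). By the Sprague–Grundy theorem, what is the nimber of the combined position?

2

All heaps use S = {1, 5, 6}:
G(0) = 0
G(1) = mex{0} = 1
G(2) = mex{1} = 0
G(3) = mex{0} = 1
G(4) = mex{1} = 0
G(5) = mex{0,0} = 1
G(6) = mex{1,1,0} = 2
G(7) = mex{2,0,1} = 3
G(8) = mex{3,1,0} = 2
G(9) = mex{2,0,1} = 3
G(10) = mex{3,1,0} = 2
G(11) = mex{2,2,1} = 0
G(12) = mex{0,3,2} = 1
G(13) = mex{1,2,3} = 0
G(14) = mex{0,3,2} = 1
G(15) = mex{1,2,3} = 0
G(16) = mex{0,0,2} = 1
G(17) = mex{1,1,0} = 2
G(18) = mex{2,0,1} = 3
G(19) = mex{3,1,0} = 2
G(20) = mex{2,0,1} = 3
G(21) = mex{3,1,0} = 2
G(22) = mex{2,2,1} = 0
Heap A: G(20) = 3.
Heap B: G(22) = 0.
Heap C: G(16) = 1.
Combined Grundy value = 3 ⊕ 0 ⊕ 1 = 2.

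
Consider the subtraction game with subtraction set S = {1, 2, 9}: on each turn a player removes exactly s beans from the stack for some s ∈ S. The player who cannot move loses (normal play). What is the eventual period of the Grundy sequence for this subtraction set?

10

G(0) = 0
G(1) = mex{0} = 1
G(2) = mex{1,0} = 2
G(3) = mex{2,1} = 0
G(4) = mex{0,2} = 1
G(5) = mex{1,0} = 2
G(6) = mex{2,1} = 0
G(7) = mex{0,2} = 1
G(8) = mex{1,0} = 2
G(9) = mex{2,1,0} = 3
G(10) = mex{3,2,1} = 0
G(11) = mex{0,3,2} = 1
G(12) = mex{1,0,0} = 2
G(13) = mex{2,1,1} = 0
G(14) = mex{0,2,2} = 1
G(15) = mex{1,0,0} = 2
G(16) = mex{2,1,1} = 0
G(17) = mex{0,2,2} = 1
G(18) = mex{1,0,3} = 2
G(19) = mex{2,1,0} = 3
G(20) = mex{3,2,1} = 0
G(21) = mex{0,3,2} = 1
G(n+10) = G(n) holds for n = 0,…,8 (a full window of length max(S) = 9), so the sequence is purely periodic with period 10.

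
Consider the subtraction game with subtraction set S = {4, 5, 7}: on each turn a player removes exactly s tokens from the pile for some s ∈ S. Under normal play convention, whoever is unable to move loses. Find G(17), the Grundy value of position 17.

1

n :  0  1  2  3  4  5  6  7  8  9 10 11 12 13 14 15 16 17
G :  0  0  0  0  1  1  1  1  2  2  2  0  0  0  0  1  1  1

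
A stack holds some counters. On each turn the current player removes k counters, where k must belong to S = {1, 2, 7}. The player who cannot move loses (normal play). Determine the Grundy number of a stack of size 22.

G(0) = 0
G(1) = mex{0} = 1
G(2) = mex{1,0} = 2
G(3) = mex{2,1} = 0
G(4) = mex{0,2} = 1
G(5) = mex{1,0} = 2
G(6) = mex{2,1} = 0
G(7) = mex{0,2,0} = 1
G(8) = mex{1,0,1} = 2
G(9) = mex{2,1,2} = 0
G(10) = mex{0,2,0} = 1
G(11) = mex{1,0,1} = 2
G(12) = mex{2,1,2} = 0
G(13) = mex{0,2,0} = 1
G(14) = mex{1,0,1} = 2
G(15) = mex{2,1,2} = 0
G(16) = mex{0,2,0} = 1
G(17) = mex{1,0,1} = 2
G(18) = mex{2,1,2} = 0
G(19) = mex{0,2,0} = 1
G(20) = mex{1,0,1} = 2
G(21) = mex{2,1,2} = 0
G(22) = mex{0,2,0} = 1

1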